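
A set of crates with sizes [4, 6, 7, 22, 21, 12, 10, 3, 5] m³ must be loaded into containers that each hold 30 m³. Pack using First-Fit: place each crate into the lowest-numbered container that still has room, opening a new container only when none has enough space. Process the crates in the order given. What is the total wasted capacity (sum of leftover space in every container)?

container 1: place 4 m³, 26 m³ left
container 1: place 6 m³, 20 m³ left
container 1: place 7 m³, 13 m³ left
container 2: place 22 m³, 8 m³ left
container 3: place 21 m³, 9 m³ left
container 1: place 12 m³, 1 m³ left
container 4: place 10 m³, 20 m³ left
container 2: place 3 m³, 5 m³ left
container 2: place 5 m³, 0 m³ left
4 containers × 30 m³ = 120 m³; used 90 m³; unused 30 m³.

30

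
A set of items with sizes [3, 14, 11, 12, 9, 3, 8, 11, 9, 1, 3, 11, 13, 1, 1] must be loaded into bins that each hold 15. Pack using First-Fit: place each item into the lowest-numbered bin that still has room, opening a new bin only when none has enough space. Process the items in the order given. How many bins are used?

Put 3 in bin 1; 12 remain.
Put 14 in bin 2; 1 remain.
Put 11 in bin 1; 1 remain.
Put 12 in bin 3; 3 remain.
Put 9 in bin 4; 6 remain.
Put 3 in bin 3; 0 remain.
Put 8 in bin 5; 7 remain.
Put 11 in bin 6; 4 remain.
Put 9 in bin 7; 6 remain.
Put 1 in bin 1; 0 remain.
Put 3 in bin 4; 3 remain.
Put 11 in bin 8; 4 remain.
Put 13 in bin 9; 2 remain.
Put 1 in bin 2; 0 remain.
Put 1 in bin 4; 2 remain.

9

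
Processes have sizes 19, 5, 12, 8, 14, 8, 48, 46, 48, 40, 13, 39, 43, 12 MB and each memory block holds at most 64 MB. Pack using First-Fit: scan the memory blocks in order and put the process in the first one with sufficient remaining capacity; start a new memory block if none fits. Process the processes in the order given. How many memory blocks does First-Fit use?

19 MB → memory block 1 (remaining 45 MB)
5 MB → memory block 1 (remaining 40 MB)
12 MB → memory block 1 (remaining 28 MB)
8 MB → memory block 1 (remaining 20 MB)
14 MB → memory block 1 (remaining 6 MB)
8 MB → memory block 2 (remaining 56 MB)
48 MB → memory block 2 (remaining 8 MB)
46 MB → memory block 3 (remaining 18 MB)
48 MB → memory block 4 (remaining 16 MB)
40 MB → memory block 5 (remaining 24 MB)
13 MB → memory block 3 (remaining 5 MB)
39 MB → memory block 6 (remaining 25 MB)
43 MB → memory block 7 (remaining 21 MB)
12 MB → memory block 4 (remaining 4 MB)
Final memory blocks: [19,5,12,8,14] [8,48] [46,13] [48,12] [40] [39] [43].

7 memory blocks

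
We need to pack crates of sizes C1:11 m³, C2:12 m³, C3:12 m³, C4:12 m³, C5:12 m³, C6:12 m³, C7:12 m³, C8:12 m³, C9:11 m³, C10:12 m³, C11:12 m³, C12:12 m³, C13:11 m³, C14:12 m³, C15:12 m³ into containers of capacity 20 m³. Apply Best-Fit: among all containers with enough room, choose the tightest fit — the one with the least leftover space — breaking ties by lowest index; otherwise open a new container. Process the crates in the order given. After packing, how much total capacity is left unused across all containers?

C1 (11 m³) → container 1 (remaining 9 m³)
C2 (12 m³) → container 2 (remaining 8 m³)
C3 (12 m³) → container 3 (remaining 8 m³)
C4 (12 m³) → container 4 (remaining 8 m³)
C5 (12 m³) → container 5 (remaining 8 m³)
C6 (12 m³) → container 6 (remaining 8 m³)
C7 (12 m³) → container 7 (remaining 8 m³)
C8 (12 m³) → container 8 (remaining 8 m³)
C9 (11 m³) → container 9 (remaining 9 m³)
C10 (12 m³) → container 10 (remaining 8 m³)
C11 (12 m³) → container 11 (remaining 8 m³)
C12 (12 m³) → container 12 (remaining 8 m³)
C13 (11 m³) → container 13 (remaining 9 m³)
C14 (12 m³) → container 14 (remaining 8 m³)
C15 (12 m³) → container 15 (remaining 8 m³)
15 containers × 20 m³ = 300 m³; used 177 m³; unused 123 m³.

123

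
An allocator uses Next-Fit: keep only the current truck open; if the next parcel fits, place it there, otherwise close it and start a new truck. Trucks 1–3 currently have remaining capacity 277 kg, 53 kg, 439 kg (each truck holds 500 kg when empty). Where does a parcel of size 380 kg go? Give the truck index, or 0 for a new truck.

Next-Fit only looks at truck 3, which has 439 kg free.
380 kg fits there.

3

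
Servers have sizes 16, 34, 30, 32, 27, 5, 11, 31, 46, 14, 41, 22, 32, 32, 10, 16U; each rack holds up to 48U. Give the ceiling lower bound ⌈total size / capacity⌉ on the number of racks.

9 racks

Total size = 16 + 34 + 30 + 32 + 27 + 5 + 11 + 31 + 46 + 14 + 41 + 22 + 32 + 32 + 10 + 16 = 399U.
⌈399 / 48⌉ = 9.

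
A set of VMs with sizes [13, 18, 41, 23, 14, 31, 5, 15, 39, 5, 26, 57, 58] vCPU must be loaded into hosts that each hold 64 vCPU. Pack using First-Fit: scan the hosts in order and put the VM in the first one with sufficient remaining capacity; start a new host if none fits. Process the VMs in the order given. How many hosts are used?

host 1: place 13 vCPU, 51 vCPU left
host 1: place 18 vCPU, 33 vCPU left
host 2: place 41 vCPU, 23 vCPU left
host 1: place 23 vCPU, 10 vCPU left
host 2: place 14 vCPU, 9 vCPU left
host 3: place 31 vCPU, 33 vCPU left
host 1: place 5 vCPU, 5 vCPU left
host 3: place 15 vCPU, 18 vCPU left
host 4: place 39 vCPU, 25 vCPU left
host 1: place 5 vCPU, 0 vCPU left
host 5: place 26 vCPU, 38 vCPU left
host 6: place 57 vCPU, 7 vCPU left
host 7: place 58 vCPU, 6 vCPU left
Final hosts: [13,18,23,5,5] [41,14] [31,15] [39] [26] [57] [58].

7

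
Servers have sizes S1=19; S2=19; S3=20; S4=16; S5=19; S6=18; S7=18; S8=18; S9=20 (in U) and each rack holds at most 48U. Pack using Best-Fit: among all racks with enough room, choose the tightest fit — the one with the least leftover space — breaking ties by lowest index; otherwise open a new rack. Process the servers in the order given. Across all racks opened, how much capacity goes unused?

73

rack 1: place S1 (19U), 29U left
rack 1: place S2 (19U), 10U left
rack 2: place S3 (20U), 28U left
rack 2: place S4 (16U), 12U left
rack 3: place S5 (19U), 29U left
rack 3: place S6 (18U), 11U left
rack 4: place S7 (18U), 30U left
rack 4: place S8 (18U), 12U left
rack 5: place S9 (20U), 28U left
5 racks × 48U = 240U; used 167U; unused 73U.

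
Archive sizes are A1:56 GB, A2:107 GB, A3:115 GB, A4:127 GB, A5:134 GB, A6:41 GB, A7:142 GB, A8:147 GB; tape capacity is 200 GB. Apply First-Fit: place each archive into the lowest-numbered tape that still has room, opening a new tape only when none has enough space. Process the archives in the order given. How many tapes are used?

tape 1: place A1 (56 GB), 144 GB left
tape 1: place A2 (107 GB), 37 GB left
tape 2: place A3 (115 GB), 85 GB left
tape 3: place A4 (127 GB), 73 GB left
tape 4: place A5 (134 GB), 66 GB left
tape 2: place A6 (41 GB), 44 GB left
tape 5: place A7 (142 GB), 58 GB left
tape 6: place A8 (147 GB), 53 GB left
Final tapes: [56,107] [115,41] [127] [134] [142] [147].

6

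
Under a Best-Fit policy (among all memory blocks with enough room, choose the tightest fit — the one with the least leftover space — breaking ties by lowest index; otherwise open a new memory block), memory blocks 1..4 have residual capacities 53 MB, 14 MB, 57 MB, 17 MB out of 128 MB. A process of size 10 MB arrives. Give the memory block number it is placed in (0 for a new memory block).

Memory blocks with room: memory block 1 (53 MB), memory block 2 (14 MB), memory block 3 (57 MB), memory block 4 (17 MB).
Tightest fit is memory block 2 with 14 MB free.

2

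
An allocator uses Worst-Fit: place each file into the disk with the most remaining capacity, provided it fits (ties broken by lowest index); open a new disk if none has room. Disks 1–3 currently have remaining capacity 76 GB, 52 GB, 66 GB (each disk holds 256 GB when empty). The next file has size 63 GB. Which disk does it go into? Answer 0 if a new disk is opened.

1

Disks with room: disk 1 (76 GB), disk 3 (66 GB).
Most room is disk 1 with 76 GB free.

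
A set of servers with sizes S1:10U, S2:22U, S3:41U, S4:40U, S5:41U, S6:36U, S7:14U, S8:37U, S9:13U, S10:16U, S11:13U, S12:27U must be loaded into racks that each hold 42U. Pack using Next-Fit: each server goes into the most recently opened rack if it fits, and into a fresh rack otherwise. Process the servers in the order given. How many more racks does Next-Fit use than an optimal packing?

1

Next-Fit: [10,22] [41] [40] [41] [36] [14] [37] [13,16,13] [27] → 9 racks.
Total size 310U; any packing needs at least ⌈310/42⌉ = 8 racks.
An optimal packing achieves that bound: [41] [41] [40] [37] [36] [27,14] [22,16] [13,13,10] → 8 racks.
Excess: 9 − 8 = 1.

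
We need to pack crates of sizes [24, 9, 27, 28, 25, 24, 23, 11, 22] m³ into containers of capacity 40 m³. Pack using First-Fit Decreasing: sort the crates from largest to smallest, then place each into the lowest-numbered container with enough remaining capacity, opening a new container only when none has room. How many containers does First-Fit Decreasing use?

Sorted descending: 28, 27, 25, 24, 24, 23, 22, 11, 9.
container 1: place 28 m³, 12 m³ left
container 2: place 27 m³, 13 m³ left
container 3: place 25 m³, 15 m³ left
container 4: place 24 m³, 16 m³ left
container 5: place 24 m³, 16 m³ left
container 6: place 23 m³, 17 m³ left
container 7: place 22 m³, 18 m³ left
container 1: place 11 m³, 1 m³ left
container 2: place 9 m³, 4 m³ left
Final containers: [28,11] [27,9] [25] [24] [24] [23] [22].

7 containers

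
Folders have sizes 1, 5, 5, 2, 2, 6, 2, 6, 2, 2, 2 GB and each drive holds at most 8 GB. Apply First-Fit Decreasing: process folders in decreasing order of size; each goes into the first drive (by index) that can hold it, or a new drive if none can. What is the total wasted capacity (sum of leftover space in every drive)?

Sorted descending: 6, 6, 5, 5, 2, 2, 2, 2, 2, 2, 1.
drive 1: place 6 GB, 2 GB left
drive 2: place 6 GB, 2 GB left
drive 3: place 5 GB, 3 GB left
drive 4: place 5 GB, 3 GB left
drive 1: place 2 GB, 0 GB left
drive 2: place 2 GB, 0 GB left
drive 3: place 2 GB, 1 GB left
drive 4: place 2 GB, 1 GB left
drive 5: place 2 GB, 6 GB left
drive 5: place 2 GB, 4 GB left
drive 3: place 1 GB, 0 GB left
5 drives × 8 GB = 40 GB; used 35 GB; unused 5 GB.

5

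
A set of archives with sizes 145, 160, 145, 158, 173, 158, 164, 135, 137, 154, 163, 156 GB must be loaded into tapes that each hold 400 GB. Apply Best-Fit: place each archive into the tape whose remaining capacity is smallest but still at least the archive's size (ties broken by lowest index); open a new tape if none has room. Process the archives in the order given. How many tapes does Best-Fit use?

6

tape 1: place 145 GB, 255 GB left
tape 1: place 160 GB, 95 GB left
tape 2: place 145 GB, 255 GB left
tape 2: place 158 GB, 97 GB left
tape 3: place 173 GB, 227 GB left
tape 3: place 158 GB, 69 GB left
tape 4: place 164 GB, 236 GB left
tape 4: place 135 GB, 101 GB left
tape 5: place 137 GB, 263 GB left
tape 5: place 154 GB, 109 GB left
tape 6: place 163 GB, 237 GB left
tape 6: place 156 GB, 81 GB left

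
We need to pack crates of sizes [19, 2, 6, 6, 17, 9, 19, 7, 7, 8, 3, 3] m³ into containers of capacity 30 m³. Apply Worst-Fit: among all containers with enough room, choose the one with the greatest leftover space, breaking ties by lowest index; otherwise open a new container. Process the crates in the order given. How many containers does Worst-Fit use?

container 1: place 19 m³, 11 m³ left
container 1: place 2 m³, 9 m³ left
container 1: place 6 m³, 3 m³ left
container 2: place 6 m³, 24 m³ left
container 2: place 17 m³, 7 m³ left
container 3: place 9 m³, 21 m³ left
container 3: place 19 m³, 2 m³ left
container 2: place 7 m³, 0 m³ left
container 4: place 7 m³, 23 m³ left
container 4: place 8 m³, 15 m³ left
container 4: place 3 m³, 12 m³ left
container 4: place 3 m³, 9 m³ left
Final containers: [19,2,6] [6,17,7] [9,19] [7,8,3,3].

4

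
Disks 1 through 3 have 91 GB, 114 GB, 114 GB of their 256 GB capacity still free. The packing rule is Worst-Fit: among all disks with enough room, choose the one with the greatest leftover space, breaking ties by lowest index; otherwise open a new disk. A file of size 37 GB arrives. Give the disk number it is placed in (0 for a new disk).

2

Disks with room: disk 1 (91 GB), disk 2 (114 GB), disk 3 (114 GB).
Most room is disk 2 with 114 GB free.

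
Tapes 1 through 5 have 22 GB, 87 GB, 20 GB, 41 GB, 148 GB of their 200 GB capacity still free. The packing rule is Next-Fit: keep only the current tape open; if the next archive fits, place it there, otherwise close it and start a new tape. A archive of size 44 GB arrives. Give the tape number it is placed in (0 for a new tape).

5

Next-Fit only looks at tape 5, which has 148 GB free.
44 GB fits there.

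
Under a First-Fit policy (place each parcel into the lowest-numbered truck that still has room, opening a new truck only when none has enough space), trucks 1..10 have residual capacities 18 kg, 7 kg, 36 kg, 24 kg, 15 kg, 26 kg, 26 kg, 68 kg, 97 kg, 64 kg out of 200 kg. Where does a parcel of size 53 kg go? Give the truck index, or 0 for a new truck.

8

Trucks with room: truck 8 (68 kg), truck 9 (97 kg), truck 10 (64 kg).
The first with room is truck 8.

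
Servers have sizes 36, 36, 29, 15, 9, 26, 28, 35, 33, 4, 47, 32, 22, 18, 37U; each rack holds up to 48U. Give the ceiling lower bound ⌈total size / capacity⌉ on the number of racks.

Total size = 36 + 36 + 29 + 15 + 9 + 26 + 28 + 35 + 33 + 4 + 47 + 32 + 22 + 18 + 37 = 407U.
⌈407 / 48⌉ = 9.

9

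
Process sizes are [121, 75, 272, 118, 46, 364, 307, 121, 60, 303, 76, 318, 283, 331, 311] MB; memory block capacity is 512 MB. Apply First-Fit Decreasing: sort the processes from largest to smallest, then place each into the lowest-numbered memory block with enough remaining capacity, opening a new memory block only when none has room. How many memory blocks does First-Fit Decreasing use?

Sorted descending: 364, 331, 318, 311, 307, 303, 283, 272, 121, 121, 118, 76, 75, 60, 46.
memory block 1: place 364 MB, 148 MB left
memory block 2: place 331 MB, 181 MB left
memory block 3: place 318 MB, 194 MB left
memory block 4: place 311 MB, 201 MB left
memory block 5: place 307 MB, 205 MB left
memory block 6: place 303 MB, 209 MB left
memory block 7: place 283 MB, 229 MB left
memory block 8: place 272 MB, 240 MB left
memory block 1: place 121 MB, 27 MB left
memory block 2: place 121 MB, 60 MB left
memory block 3: place 118 MB, 76 MB left
memory block 3: place 76 MB, 0 MB left
memory block 4: place 75 MB, 126 MB left
memory block 2: place 60 MB, 0 MB left
memory block 4: place 46 MB, 80 MB left

8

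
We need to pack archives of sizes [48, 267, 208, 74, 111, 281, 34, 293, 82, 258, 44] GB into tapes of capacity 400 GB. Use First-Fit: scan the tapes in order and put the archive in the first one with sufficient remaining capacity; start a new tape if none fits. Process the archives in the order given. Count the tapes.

tape 1: place 48 GB, 352 GB left
tape 1: place 267 GB, 85 GB left
tape 2: place 208 GB, 192 GB left
tape 1: place 74 GB, 11 GB left
tape 2: place 111 GB, 81 GB left
tape 3: place 281 GB, 119 GB left
tape 2: place 34 GB, 47 GB left
tape 4: place 293 GB, 107 GB left
tape 3: place 82 GB, 37 GB left
tape 5: place 258 GB, 142 GB left
tape 2: place 44 GB, 3 GB left

5 tapes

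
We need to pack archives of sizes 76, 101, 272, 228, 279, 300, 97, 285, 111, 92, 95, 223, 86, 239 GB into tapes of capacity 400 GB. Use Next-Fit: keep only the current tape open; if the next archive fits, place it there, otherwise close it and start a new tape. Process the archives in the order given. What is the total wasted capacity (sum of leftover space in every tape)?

1116

Put 76 GB in tape 1; 324 GB remain.
Put 101 GB in tape 1; 223 GB remain.
Put 272 GB in tape 2; 128 GB remain.
Put 228 GB in tape 3; 172 GB remain.
Put 279 GB in tape 4; 121 GB remain.
Put 300 GB in tape 5; 100 GB remain.
Put 97 GB in tape 5; 3 GB remain.
Put 285 GB in tape 6; 115 GB remain.
Put 111 GB in tape 6; 4 GB remain.
Put 92 GB in tape 7; 308 GB remain.
Put 95 GB in tape 7; 213 GB remain.
Put 223 GB in tape 8; 177 GB remain.
Put 86 GB in tape 8; 91 GB remain.
Put 239 GB in tape 9; 161 GB remain.
9 tapes × 400 GB = 3600 GB; used 2484 GB; unused 1116 GB.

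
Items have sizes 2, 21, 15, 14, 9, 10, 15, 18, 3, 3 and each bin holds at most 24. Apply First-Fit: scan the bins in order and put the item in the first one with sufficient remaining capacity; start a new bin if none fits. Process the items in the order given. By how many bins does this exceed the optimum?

0

First-Fit: [2,21] [15,9] [14,10] [15,3,3] [18] → 5 bins.
Total size 110; any packing needs at least ⌈110/24⌉ = 5 bins.
So 5 is already optimal.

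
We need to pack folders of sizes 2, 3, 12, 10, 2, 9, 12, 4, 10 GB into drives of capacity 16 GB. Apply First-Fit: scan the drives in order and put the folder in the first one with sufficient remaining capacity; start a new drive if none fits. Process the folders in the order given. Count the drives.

Put 2 GB in drive 1; 14 GB remain.
Put 3 GB in drive 1; 11 GB remain.
Put 12 GB in drive 2; 4 GB remain.
Put 10 GB in drive 1; 1 GB remain.
Put 2 GB in drive 2; 2 GB remain.
Put 9 GB in drive 3; 7 GB remain.
Put 12 GB in drive 4; 4 GB remain.
Put 4 GB in drive 3; 3 GB remain.
Put 10 GB in drive 5; 6 GB remain.

5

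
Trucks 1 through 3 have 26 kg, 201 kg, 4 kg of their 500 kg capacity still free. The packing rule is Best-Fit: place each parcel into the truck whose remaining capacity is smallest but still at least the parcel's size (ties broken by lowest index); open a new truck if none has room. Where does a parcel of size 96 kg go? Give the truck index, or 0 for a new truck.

2

Trucks with room: truck 2 (201 kg).
Tightest fit is truck 2 with 201 kg free.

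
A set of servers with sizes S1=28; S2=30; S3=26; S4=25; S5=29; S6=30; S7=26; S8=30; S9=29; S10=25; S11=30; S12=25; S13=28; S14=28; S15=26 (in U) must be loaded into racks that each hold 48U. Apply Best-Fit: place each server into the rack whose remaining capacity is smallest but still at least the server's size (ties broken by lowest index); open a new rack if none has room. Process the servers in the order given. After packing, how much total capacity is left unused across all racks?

Put S1 (28U) in rack 1; 20U remain.
Put S2 (30U) in rack 2; 18U remain.
Put S3 (26U) in rack 3; 22U remain.
Put S4 (25U) in rack 4; 23U remain.
Put S5 (29U) in rack 5; 19U remain.
Put S6 (30U) in rack 6; 18U remain.
Put S7 (26U) in rack 7; 22U remain.
Put S8 (30U) in rack 8; 18U remain.
Put S9 (29U) in rack 9; 19U remain.
Put S10 (25U) in rack 10; 23U remain.
Put S11 (30U) in rack 11; 18U remain.
Put S12 (25U) in rack 12; 23U remain.
Put S13 (28U) in rack 13; 20U remain.
Put S14 (28U) in rack 14; 20U remain.
Put S15 (26U) in rack 15; 22U remain.
15 racks × 48U = 720U; used 415U; unused 305U.

305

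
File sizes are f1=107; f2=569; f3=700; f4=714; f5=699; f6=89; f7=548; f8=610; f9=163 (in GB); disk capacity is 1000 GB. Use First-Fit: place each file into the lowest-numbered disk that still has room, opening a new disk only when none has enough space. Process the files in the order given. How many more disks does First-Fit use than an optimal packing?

First-Fit: [107,569,89,163] [700] [714] [699] [548] [610] → 6 disks.
6 files exceed 500 GB (half the capacity), and no two of those can share a disk, so at least 6 disks are needed.
So 6 is already optimal.

0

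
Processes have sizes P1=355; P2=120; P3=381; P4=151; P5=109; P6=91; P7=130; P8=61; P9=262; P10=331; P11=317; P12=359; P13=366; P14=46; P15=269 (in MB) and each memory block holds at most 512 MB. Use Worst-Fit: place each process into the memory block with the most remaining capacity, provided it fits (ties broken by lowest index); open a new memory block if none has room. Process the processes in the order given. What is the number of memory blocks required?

9 memory blocks

P1 (355 MB) → memory block 1 (remaining 157 MB)
P2 (120 MB) → memory block 1 (remaining 37 MB)
P3 (381 MB) → memory block 2 (remaining 131 MB)
P4 (151 MB) → memory block 3 (remaining 361 MB)
P5 (109 MB) → memory block 3 (remaining 252 MB)
P6 (91 MB) → memory block 3 (remaining 161 MB)
P7 (130 MB) → memory block 3 (remaining 31 MB)
P8 (61 MB) → memory block 2 (remaining 70 MB)
P9 (262 MB) → memory block 4 (remaining 250 MB)
P10 (331 MB) → memory block 5 (remaining 181 MB)
P11 (317 MB) → memory block 6 (remaining 195 MB)
P12 (359 MB) → memory block 7 (remaining 153 MB)
P13 (366 MB) → memory block 8 (remaining 146 MB)
P14 (46 MB) → memory block 4 (remaining 204 MB)
P15 (269 MB) → memory block 9 (remaining 243 MB)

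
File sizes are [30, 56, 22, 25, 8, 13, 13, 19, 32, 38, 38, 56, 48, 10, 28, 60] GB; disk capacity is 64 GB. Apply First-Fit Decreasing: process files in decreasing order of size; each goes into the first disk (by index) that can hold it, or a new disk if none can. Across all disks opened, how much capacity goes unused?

80

Sorted descending: 60, 56, 56, 48, 38, 38, 32, 30, 28, 25, 22, 19, 13, 13, 10, 8.
60 GB → disk 1 (remaining 4 GB)
56 GB → disk 2 (remaining 8 GB)
56 GB → disk 3 (remaining 8 GB)
48 GB → disk 4 (remaining 16 GB)
38 GB → disk 5 (remaining 26 GB)
38 GB → disk 6 (remaining 26 GB)
32 GB → disk 7 (remaining 32 GB)
30 GB → disk 7 (remaining 2 GB)
28 GB → disk 8 (remaining 36 GB)
25 GB → disk 5 (remaining 1 GB)
22 GB → disk 6 (remaining 4 GB)
19 GB → disk 8 (remaining 17 GB)
13 GB → disk 4 (remaining 3 GB)
13 GB → disk 8 (remaining 4 GB)
10 GB → disk 9 (remaining 54 GB)
8 GB → disk 2 (remaining 0 GB)
9 disks × 64 GB = 576 GB; used 496 GB; unused 80 GB.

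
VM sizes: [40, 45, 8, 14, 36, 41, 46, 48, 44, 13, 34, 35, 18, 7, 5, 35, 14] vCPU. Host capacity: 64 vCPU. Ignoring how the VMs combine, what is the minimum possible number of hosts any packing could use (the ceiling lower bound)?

8 hosts

Total size = 40 + 45 + 8 + 14 + 36 + 41 + 46 + 48 + 44 + 13 + 34 + 35 + 18 + 7 + 5 + 35 + 14 = 483 vCPU.
⌈483 / 64⌉ = 8.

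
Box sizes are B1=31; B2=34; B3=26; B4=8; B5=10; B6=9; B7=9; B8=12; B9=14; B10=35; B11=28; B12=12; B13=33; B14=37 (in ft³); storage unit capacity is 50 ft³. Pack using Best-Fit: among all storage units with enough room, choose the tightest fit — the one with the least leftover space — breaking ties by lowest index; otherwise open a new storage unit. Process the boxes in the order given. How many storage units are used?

7

Put B1 (31 ft³) in storage unit 1; 19 ft³ remain.
Put B2 (34 ft³) in storage unit 2; 16 ft³ remain.
Put B3 (26 ft³) in storage unit 3; 24 ft³ remain.
Put B4 (8 ft³) in storage unit 2; 8 ft³ remain.
Put B5 (10 ft³) in storage unit 1; 9 ft³ remain.
Put B6 (9 ft³) in storage unit 1; 0 ft³ remain.
Put B7 (9 ft³) in storage unit 3; 15 ft³ remain.
Put B8 (12 ft³) in storage unit 3; 3 ft³ remain.
Put B9 (14 ft³) in storage unit 4; 36 ft³ remain.
Put B10 (35 ft³) in storage unit 4; 1 ft³ remain.
Put B11 (28 ft³) in storage unit 5; 22 ft³ remain.
Put B12 (12 ft³) in storage unit 5; 10 ft³ remain.
Put B13 (33 ft³) in storage unit 6; 17 ft³ remain.
Put B14 (37 ft³) in storage unit 7; 13 ft³ remain.
Final storage units: [31,10,9] [34,8] [26,9,12] [14,35] [28,12] [33] [37].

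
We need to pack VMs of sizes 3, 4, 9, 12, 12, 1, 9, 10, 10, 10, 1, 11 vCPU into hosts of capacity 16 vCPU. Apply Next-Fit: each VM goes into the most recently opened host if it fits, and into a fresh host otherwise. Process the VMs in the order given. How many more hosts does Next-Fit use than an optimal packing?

0

Next-Fit: [3,4,9] [12] [12,1] [9] [10] [10] [10,1] [11] → 8 hosts.
8 VMs exceed 8 vCPU (half the capacity), and no two of those can share a host, so at least 8 hosts are needed.
So 8 is already optimal.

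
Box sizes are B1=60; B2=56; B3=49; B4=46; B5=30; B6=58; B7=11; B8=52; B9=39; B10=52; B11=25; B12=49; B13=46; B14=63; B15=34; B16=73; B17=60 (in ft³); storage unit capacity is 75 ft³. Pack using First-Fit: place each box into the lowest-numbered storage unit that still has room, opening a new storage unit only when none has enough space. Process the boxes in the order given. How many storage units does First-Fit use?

14 storage units

Put B1 (60 ft³) in storage unit 1; 15 ft³ remain.
Put B2 (56 ft³) in storage unit 2; 19 ft³ remain.
Put B3 (49 ft³) in storage unit 3; 26 ft³ remain.
Put B4 (46 ft³) in storage unit 4; 29 ft³ remain.
Put B5 (30 ft³) in storage unit 5; 45 ft³ remain.
Put B6 (58 ft³) in storage unit 6; 17 ft³ remain.
Put B7 (11 ft³) in storage unit 1; 4 ft³ remain.
Put B8 (52 ft³) in storage unit 7; 23 ft³ remain.
Put B9 (39 ft³) in storage unit 5; 6 ft³ remain.
Put B10 (52 ft³) in storage unit 8; 23 ft³ remain.
Put B11 (25 ft³) in storage unit 3; 1 ft³ remain.
Put B12 (49 ft³) in storage unit 9; 26 ft³ remain.
Put B13 (46 ft³) in storage unit 10; 29 ft³ remain.
Put B14 (63 ft³) in storage unit 11; 12 ft³ remain.
Put B15 (34 ft³) in storage unit 12; 41 ft³ remain.
Put B16 (73 ft³) in storage unit 13; 2 ft³ remain.
Put B17 (60 ft³) in storage unit 14; 15 ft³ remain.
Final storage units: [60,11] [56] [49,25] [46] [30,39] [58] [52] [52] [49] [46] [63] [34] [73] [60].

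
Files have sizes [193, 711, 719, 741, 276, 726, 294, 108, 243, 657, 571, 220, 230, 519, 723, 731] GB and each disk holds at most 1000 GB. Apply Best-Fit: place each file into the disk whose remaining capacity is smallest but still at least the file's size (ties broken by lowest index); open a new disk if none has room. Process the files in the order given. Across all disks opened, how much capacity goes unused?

1338

193 GB → disk 1 (remaining 807 GB)
711 GB → disk 1 (remaining 96 GB)
719 GB → disk 2 (remaining 281 GB)
741 GB → disk 3 (remaining 259 GB)
276 GB → disk 2 (remaining 5 GB)
726 GB → disk 4 (remaining 274 GB)
294 GB → disk 5 (remaining 706 GB)
108 GB → disk 3 (remaining 151 GB)
243 GB → disk 4 (remaining 31 GB)
657 GB → disk 5 (remaining 49 GB)
571 GB → disk 6 (remaining 429 GB)
220 GB → disk 6 (remaining 209 GB)
230 GB → disk 7 (remaining 770 GB)
519 GB → disk 7 (remaining 251 GB)
723 GB → disk 8 (remaining 277 GB)
731 GB → disk 9 (remaining 269 GB)
9 disks × 1000 GB = 9000 GB; used 7662 GB; unused 1338 GB.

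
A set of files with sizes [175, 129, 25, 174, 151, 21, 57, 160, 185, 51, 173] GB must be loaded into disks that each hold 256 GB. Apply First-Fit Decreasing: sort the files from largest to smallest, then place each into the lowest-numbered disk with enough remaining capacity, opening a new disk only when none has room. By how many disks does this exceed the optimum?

0

First-Fit Decreasing: [185,57] [175,51,25] [174,21] [173] [160] [151] [129] → 7 disks.
7 files exceed 128 GB (half the capacity), and no two of those can share a disk, so at least 7 disks are needed.
So 7 is already optimal.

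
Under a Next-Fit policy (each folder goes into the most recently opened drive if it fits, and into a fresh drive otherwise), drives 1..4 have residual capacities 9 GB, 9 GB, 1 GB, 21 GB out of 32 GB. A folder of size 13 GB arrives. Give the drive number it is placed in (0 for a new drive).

4

Next-Fit only looks at drive 4, which has 21 GB free.
13 GB fits there.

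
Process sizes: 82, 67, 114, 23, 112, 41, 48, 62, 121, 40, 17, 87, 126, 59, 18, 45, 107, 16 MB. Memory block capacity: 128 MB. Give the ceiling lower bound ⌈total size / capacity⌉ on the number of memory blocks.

10 memory blocks

Total size = 82 + 67 + 114 + 23 + 112 + 41 + 48 + 62 + 121 + 40 + 17 + 87 + 126 + 59 + 18 + 45 + 107 + 16 = 1185 MB.
⌈1185 / 128⌉ = 10.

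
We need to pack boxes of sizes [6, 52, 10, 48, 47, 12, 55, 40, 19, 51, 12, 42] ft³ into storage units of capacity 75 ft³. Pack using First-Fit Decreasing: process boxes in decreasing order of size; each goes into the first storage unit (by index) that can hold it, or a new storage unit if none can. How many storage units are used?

7

Sorted descending: 55, 52, 51, 48, 47, 42, 40, 19, 12, 12, 10, 6.
55 ft³ → storage unit 1 (remaining 20 ft³)
52 ft³ → storage unit 2 (remaining 23 ft³)
51 ft³ → storage unit 3 (remaining 24 ft³)
48 ft³ → storage unit 4 (remaining 27 ft³)
47 ft³ → storage unit 5 (remaining 28 ft³)
42 ft³ → storage unit 6 (remaining 33 ft³)
40 ft³ → storage unit 7 (remaining 35 ft³)
19 ft³ → storage unit 1 (remaining 1 ft³)
12 ft³ → storage unit 2 (remaining 11 ft³)
12 ft³ → storage unit 3 (remaining 12 ft³)
10 ft³ → storage unit 2 (remaining 1 ft³)
6 ft³ → storage unit 3 (remaining 6 ft³)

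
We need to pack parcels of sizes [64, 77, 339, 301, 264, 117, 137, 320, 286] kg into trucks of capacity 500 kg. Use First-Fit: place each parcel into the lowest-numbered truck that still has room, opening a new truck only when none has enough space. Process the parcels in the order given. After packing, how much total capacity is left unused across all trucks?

truck 1: place 64 kg, 436 kg left
truck 1: place 77 kg, 359 kg left
truck 1: place 339 kg, 20 kg left
truck 2: place 301 kg, 199 kg left
truck 3: place 264 kg, 236 kg left
truck 2: place 117 kg, 82 kg left
truck 3: place 137 kg, 99 kg left
truck 4: place 320 kg, 180 kg left
truck 5: place 286 kg, 214 kg left
5 trucks × 500 kg = 2500 kg; used 1905 kg; unused 595 kg.

595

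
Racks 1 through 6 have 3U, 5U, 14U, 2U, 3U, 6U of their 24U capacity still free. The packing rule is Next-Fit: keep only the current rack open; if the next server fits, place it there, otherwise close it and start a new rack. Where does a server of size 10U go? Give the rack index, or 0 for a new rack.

Next-Fit only looks at rack 6, which has 6U free.
10U does not fit, so a new rack is opened.

0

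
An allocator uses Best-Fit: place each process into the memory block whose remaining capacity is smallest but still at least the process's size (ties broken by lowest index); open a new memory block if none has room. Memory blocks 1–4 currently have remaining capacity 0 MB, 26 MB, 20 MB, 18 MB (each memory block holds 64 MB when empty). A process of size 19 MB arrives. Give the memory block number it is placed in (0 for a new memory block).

3

Memory blocks with room: memory block 2 (26 MB), memory block 3 (20 MB).
Tightest fit is memory block 3 with 20 MB free.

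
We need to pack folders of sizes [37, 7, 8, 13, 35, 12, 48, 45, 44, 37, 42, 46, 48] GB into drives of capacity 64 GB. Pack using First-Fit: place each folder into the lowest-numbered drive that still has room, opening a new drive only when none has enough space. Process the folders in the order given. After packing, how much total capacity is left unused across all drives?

Put 37 GB in drive 1; 27 GB remain.
Put 7 GB in drive 1; 20 GB remain.
Put 8 GB in drive 1; 12 GB remain.
Put 13 GB in drive 2; 51 GB remain.
Put 35 GB in drive 2; 16 GB remain.
Put 12 GB in drive 1; 0 GB remain.
Put 48 GB in drive 3; 16 GB remain.
Put 45 GB in drive 4; 19 GB remain.
Put 44 GB in drive 5; 20 GB remain.
Put 37 GB in drive 6; 27 GB remain.
Put 42 GB in drive 7; 22 GB remain.
Put 46 GB in drive 8; 18 GB remain.
Put 48 GB in drive 9; 16 GB remain.
9 drives × 64 GB = 576 GB; used 422 GB; unused 154 GB.

154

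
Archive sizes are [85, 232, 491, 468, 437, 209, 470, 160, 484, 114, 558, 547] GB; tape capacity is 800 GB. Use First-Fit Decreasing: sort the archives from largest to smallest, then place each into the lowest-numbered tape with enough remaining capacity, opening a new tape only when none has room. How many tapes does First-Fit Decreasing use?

Sorted descending: 558, 547, 491, 484, 470, 468, 437, 232, 209, 160, 114, 85.
558 GB → tape 1 (remaining 242 GB)
547 GB → tape 2 (remaining 253 GB)
491 GB → tape 3 (remaining 309 GB)
484 GB → tape 4 (remaining 316 GB)
470 GB → tape 5 (remaining 330 GB)
468 GB → tape 6 (remaining 332 GB)
437 GB → tape 7 (remaining 363 GB)
232 GB → tape 1 (remaining 10 GB)
209 GB → tape 2 (remaining 44 GB)
160 GB → tape 3 (remaining 149 GB)
114 GB → tape 3 (remaining 35 GB)
85 GB → tape 4 (remaining 231 GB)
Final tapes: [558,232] [547,209] [491,160,114] [484,85] [470] [468] [437].

7 tapes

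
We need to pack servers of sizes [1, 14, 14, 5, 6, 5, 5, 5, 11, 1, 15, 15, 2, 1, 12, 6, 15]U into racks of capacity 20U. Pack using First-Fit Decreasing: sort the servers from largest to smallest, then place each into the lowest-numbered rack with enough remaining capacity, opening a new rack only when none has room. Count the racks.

7 racks

Sorted descending: 15, 15, 15, 14, 14, 12, 11, 6, 6, 5, 5, 5, 5, 2, 1, 1, 1.
rack 1: place 15U, 5U left
rack 2: place 15U, 5U left
rack 3: place 15U, 5U left
rack 4: place 14U, 6U left
rack 5: place 14U, 6U left
rack 6: place 12U, 8U left
rack 7: place 11U, 9U left
rack 4: place 6U, 0U left
rack 5: place 6U, 0U left
rack 1: place 5U, 0U left
rack 2: place 5U, 0U left
rack 3: place 5U, 0U left
rack 6: place 5U, 3U left
rack 6: place 2U, 1U left
rack 6: place 1U, 0U left
rack 7: place 1U, 8U left
rack 7: place 1U, 7U left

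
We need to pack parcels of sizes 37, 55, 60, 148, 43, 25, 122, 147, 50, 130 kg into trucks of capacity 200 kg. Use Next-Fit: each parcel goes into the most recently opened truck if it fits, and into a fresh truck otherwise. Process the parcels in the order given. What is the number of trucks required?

truck 1: place 37 kg, 163 kg left
truck 1: place 55 kg, 108 kg left
truck 1: place 60 kg, 48 kg left
truck 2: place 148 kg, 52 kg left
truck 2: place 43 kg, 9 kg left
truck 3: place 25 kg, 175 kg left
truck 3: place 122 kg, 53 kg left
truck 4: place 147 kg, 53 kg left
truck 4: place 50 kg, 3 kg left
truck 5: place 130 kg, 70 kg left

5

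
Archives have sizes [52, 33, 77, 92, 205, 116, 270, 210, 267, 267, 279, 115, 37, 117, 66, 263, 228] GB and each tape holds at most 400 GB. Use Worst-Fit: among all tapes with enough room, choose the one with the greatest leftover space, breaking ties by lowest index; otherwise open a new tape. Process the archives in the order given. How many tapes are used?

9 tapes

52 GB → tape 1 (remaining 348 GB)
33 GB → tape 1 (remaining 315 GB)
77 GB → tape 1 (remaining 238 GB)
92 GB → tape 1 (remaining 146 GB)
205 GB → tape 2 (remaining 195 GB)
116 GB → tape 2 (remaining 79 GB)
270 GB → tape 3 (remaining 130 GB)
210 GB → tape 4 (remaining 190 GB)
267 GB → tape 5 (remaining 133 GB)
267 GB → tape 6 (remaining 133 GB)
279 GB → tape 7 (remaining 121 GB)
115 GB → tape 4 (remaining 75 GB)
37 GB → tape 1 (remaining 109 GB)
117 GB → tape 5 (remaining 16 GB)
66 GB → tape 6 (remaining 67 GB)
263 GB → tape 8 (remaining 137 GB)
228 GB → tape 9 (remaining 172 GB)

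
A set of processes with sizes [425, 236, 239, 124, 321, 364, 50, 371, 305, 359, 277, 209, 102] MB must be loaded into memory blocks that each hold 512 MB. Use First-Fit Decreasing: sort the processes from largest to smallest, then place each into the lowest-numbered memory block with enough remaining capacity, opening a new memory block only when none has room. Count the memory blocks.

Sorted descending: 425, 371, 364, 359, 321, 305, 277, 239, 236, 209, 124, 102, 50.
Put 425 MB in memory block 1; 87 MB remain.
Put 371 MB in memory block 2; 141 MB remain.
Put 364 MB in memory block 3; 148 MB remain.
Put 359 MB in memory block 4; 153 MB remain.
Put 321 MB in memory block 5; 191 MB remain.
Put 305 MB in memory block 6; 207 MB remain.
Put 277 MB in memory block 7; 235 MB remain.
Put 239 MB in memory block 8; 273 MB remain.
Put 236 MB in memory block 8; 37 MB remain.
Put 209 MB in memory block 7; 26 MB remain.
Put 124 MB in memory block 2; 17 MB remain.
Put 102 MB in memory block 3; 46 MB remain.
Put 50 MB in memory block 1; 37 MB remain.
Final memory blocks: [425,50] [371,124] [364,102] [359] [321] [305] [277,209] [239,236].

8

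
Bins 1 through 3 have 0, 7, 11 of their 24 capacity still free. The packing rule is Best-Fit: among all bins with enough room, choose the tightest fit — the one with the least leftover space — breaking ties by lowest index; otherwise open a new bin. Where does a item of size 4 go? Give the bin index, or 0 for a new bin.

2

Bins with room: bin 2 (7), bin 3 (11).
Tightest fit is bin 2 with 7 free.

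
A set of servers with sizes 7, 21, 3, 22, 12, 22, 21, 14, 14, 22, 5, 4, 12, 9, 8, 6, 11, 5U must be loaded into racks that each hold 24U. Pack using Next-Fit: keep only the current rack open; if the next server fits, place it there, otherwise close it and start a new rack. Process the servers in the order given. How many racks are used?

rack 1: place 7U, 17U left
rack 2: place 21U, 3U left
rack 2: place 3U, 0U left
rack 3: place 22U, 2U left
rack 4: place 12U, 12U left
rack 5: place 22U, 2U left
rack 6: place 21U, 3U left
rack 7: place 14U, 10U left
rack 8: place 14U, 10U left
rack 9: place 22U, 2U left
rack 10: place 5U, 19U left
rack 10: place 4U, 15U left
rack 10: place 12U, 3U left
rack 11: place 9U, 15U left
rack 11: place 8U, 7U left
rack 11: place 6U, 1U left
rack 12: place 11U, 13U left
rack 12: place 5U, 8U left

12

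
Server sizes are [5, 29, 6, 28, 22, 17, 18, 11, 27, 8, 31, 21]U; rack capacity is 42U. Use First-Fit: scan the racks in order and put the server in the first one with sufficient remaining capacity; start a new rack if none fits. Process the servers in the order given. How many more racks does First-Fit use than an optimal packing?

First-Fit: [5,29,6] [28,11] [22,17] [18,8] [27] [31] [21] → 7 racks.
Total size 223U; any packing needs at least ⌈223/42⌉ = 6 racks.
An optimal packing achieves that bound: [31,11] [29,8,5] [28,6] [27] [22,18] [21,17] → 6 racks.
Excess: 7 − 6 = 1.

1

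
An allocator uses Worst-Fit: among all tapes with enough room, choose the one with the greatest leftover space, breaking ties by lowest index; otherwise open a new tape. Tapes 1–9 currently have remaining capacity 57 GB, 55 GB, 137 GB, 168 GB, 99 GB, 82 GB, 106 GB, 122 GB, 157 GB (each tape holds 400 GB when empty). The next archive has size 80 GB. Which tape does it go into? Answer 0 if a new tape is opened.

Tapes with room: tape 3 (137 GB), tape 4 (168 GB), tape 5 (99 GB), tape 6 (82 GB), tape 7 (106 GB), tape 8 (122 GB), tape 9 (157 GB).
Most room is tape 4 with 168 GB free.

4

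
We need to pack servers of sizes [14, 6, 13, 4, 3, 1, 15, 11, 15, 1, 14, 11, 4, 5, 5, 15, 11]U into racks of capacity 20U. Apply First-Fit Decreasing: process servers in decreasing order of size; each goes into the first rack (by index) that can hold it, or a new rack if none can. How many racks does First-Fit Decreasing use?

Sorted descending: 15, 15, 15, 14, 14, 13, 11, 11, 11, 6, 5, 5, 4, 4, 3, 1, 1.
Put 15U in rack 1; 5U remain.
Put 15U in rack 2; 5U remain.
Put 15U in rack 3; 5U remain.
Put 14U in rack 4; 6U remain.
Put 14U in rack 5; 6U remain.
Put 13U in rack 6; 7U remain.
Put 11U in rack 7; 9U remain.
Put 11U in rack 8; 9U remain.
Put 11U in rack 9; 9U remain.
Put 6U in rack 4; 0U remain.
Put 5U in rack 1; 0U remain.
Put 5U in rack 2; 0U remain.
Put 4U in rack 3; 1U remain.
Put 4U in rack 5; 2U remain.
Put 3U in rack 6; 4U remain.
Put 1U in rack 3; 0U remain.
Put 1U in rack 5; 1U remain.

9 racks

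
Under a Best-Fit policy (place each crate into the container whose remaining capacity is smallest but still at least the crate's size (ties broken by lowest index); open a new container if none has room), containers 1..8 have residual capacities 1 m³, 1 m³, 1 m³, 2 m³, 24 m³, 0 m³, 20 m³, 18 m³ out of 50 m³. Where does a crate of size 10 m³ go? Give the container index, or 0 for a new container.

8

Containers with room: container 5 (24 m³), container 7 (20 m³), container 8 (18 m³).
Tightest fit is container 8 with 18 m³ free.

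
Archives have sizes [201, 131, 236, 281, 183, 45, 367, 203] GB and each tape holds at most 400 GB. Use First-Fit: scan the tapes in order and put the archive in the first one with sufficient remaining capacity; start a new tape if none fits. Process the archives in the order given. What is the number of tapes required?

5 tapes

201 GB → tape 1 (remaining 199 GB)
131 GB → tape 1 (remaining 68 GB)
236 GB → tape 2 (remaining 164 GB)
281 GB → tape 3 (remaining 119 GB)
183 GB → tape 4 (remaining 217 GB)
45 GB → tape 1 (remaining 23 GB)
367 GB → tape 5 (remaining 33 GB)
203 GB → tape 4 (remaining 14 GB)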